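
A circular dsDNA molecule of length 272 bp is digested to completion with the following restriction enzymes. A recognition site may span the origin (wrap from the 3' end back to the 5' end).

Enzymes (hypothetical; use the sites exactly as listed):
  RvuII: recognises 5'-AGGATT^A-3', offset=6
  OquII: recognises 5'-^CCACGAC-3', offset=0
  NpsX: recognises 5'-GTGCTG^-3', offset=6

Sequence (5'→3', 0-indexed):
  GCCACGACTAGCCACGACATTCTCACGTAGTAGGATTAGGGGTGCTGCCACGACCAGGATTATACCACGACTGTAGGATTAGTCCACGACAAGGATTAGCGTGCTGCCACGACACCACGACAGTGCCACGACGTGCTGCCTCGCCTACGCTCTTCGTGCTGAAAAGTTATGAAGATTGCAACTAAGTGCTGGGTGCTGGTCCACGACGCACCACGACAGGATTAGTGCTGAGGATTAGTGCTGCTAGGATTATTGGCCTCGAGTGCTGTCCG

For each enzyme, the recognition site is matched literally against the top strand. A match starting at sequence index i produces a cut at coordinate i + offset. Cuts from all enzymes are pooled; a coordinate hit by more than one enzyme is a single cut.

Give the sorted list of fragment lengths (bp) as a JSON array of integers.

Site scan:
  RvuII (AGGATTA, off=6): starts [31, 55, 74, 91, 217, 230, 245] → cuts [37, 61, 80, 97, 223, 236, 251]
  OquII (CCACGAC, off=0): starts [1, 11, 47, 64, 83, 106, 114, 125, 200, 210] → cuts [1, 11, 47, 64, 83, 106, 114, 125, 200, 210]
  NpsX (GTGCTG, off=6): starts [41, 100, 132, 155, 185, 192, 224, 237, 262] → cuts [47, 106, 138, 161, 191, 198, 230, 243, 268]

All cut coordinates (distinct, sorted): [1, 11, 37, 47, 61, 64, 80, 83, 97, 106, 114, 125, 138, 161, 191, 198, 200, 210, 223, 230, 236, 243, 251, 268]

Fragment lengths:
  1→11: 10 bp
  11→37: 26 bp
  37→47: 10 bp
  47→61: 14 bp
  61→64: 3 bp
  64→80: 16 bp
  80→83: 3 bp
  83→97: 14 bp
  97→106: 9 bp
  106→114: 8 bp
  114→125: 11 bp
  125→138: 13 bp
  138→161: 23 bp
  161→191: 30 bp
  191→198: 7 bp
  198→200: 2 bp
  200→210: 10 bp
  210→223: 13 bp
  223→230: 7 bp
  230→236: 6 bp
  236→243: 7 bp
  243→251: 8 bp
  251→268: 17 bp
  268→1 (wrap): 272-268+1 = 5 bp

[2,3,3,5,6,7,7,7,8,8,9,10,10,10,11,13,13,14,14,16,17,23,26,30]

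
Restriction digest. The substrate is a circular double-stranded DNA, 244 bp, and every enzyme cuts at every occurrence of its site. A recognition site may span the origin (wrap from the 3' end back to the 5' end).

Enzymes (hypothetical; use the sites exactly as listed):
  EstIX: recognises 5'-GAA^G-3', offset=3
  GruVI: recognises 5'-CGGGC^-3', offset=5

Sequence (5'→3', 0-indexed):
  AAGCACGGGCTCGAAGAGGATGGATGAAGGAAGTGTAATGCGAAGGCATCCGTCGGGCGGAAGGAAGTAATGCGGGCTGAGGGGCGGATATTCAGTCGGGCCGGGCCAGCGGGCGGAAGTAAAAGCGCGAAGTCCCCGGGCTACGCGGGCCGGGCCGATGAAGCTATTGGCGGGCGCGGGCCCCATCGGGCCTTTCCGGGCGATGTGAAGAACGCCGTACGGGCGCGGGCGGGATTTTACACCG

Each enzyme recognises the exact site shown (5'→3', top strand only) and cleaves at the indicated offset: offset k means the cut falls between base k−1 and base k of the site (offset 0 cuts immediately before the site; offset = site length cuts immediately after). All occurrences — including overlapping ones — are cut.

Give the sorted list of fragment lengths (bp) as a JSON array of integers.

Site scan:
  EstIX (GAAG, off=3): starts [12, 25, 29, 41, 59, 63, 115, 128, 159, 206, 243] → cuts [2, 15, 28, 32, 44, 62, 66, 118, 131, 162, 209]
  GruVI (CGGGC, off=5): starts [5, 53, 72, 96, 101, 109, 136, 145, 150, 170, 176, 186, 196, 219, 225] → cuts [10, 58, 77, 101, 106, 114, 141, 150, 155, 175, 181, 191, 201, 224, 230]

All cut coordinates (distinct, sorted): [2, 10, 15, 28, 32, 44, 58, 62, 66, 77, 101, 106, 114, 118, 131, 141, 150, 155, 162, 175, 181, 191, 201, 209, 224, 230]

Fragment lengths:
  2→10: 8 bp
  10→15: 5 bp
  15→28: 13 bp
  28→32: 4 bp
  32→44: 12 bp
  44→58: 14 bp
  58→62: 4 bp
  62→66: 4 bp
  66→77: 11 bp
  77→101: 24 bp
  101→106: 5 bp
  106→114: 8 bp
  114→118: 4 bp
  118→131: 13 bp
  131→141: 10 bp
  141→150: 9 bp
  150→155: 5 bp
  155→162: 7 bp
  162→175: 13 bp
  175→181: 6 bp
  181→191: 10 bp
  191→201: 10 bp
  201→209: 8 bp
  209→224: 15 bp
  224→230: 6 bp
  230→2 (wrap): 244-230+2 = 16 bp

[4,4,4,4,5,5,5,6,6,7,8,8,8,9,10,10,10,11,12,13,13,13,14,15,16,24]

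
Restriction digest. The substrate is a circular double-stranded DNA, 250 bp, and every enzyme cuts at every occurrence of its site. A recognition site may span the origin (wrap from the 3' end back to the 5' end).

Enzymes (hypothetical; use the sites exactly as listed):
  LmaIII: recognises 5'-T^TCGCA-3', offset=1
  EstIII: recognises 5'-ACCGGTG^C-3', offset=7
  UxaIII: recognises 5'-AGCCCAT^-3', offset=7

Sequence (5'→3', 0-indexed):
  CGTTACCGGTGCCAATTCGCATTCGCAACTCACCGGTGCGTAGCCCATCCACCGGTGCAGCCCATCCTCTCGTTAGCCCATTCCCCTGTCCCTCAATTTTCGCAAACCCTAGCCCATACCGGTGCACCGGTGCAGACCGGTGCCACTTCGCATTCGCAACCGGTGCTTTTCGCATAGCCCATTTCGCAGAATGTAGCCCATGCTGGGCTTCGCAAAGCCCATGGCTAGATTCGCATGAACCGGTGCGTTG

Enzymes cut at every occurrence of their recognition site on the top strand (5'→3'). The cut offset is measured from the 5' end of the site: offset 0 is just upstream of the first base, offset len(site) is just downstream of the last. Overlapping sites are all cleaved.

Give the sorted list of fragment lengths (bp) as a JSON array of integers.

Per-enzyme occurrences:
  LmaIII (TTCGCA, off=1): starts [15, 21, 98, 146, 152, 168, 182, 208, 229] → cuts [16, 22, 99, 147, 153, 169, 183, 209, 230]
  EstIII (ACCGGTGC, off=7): starts [4, 31, 50, 117, 125, 135, 158, 238] → cuts [11, 38, 57, 124, 132, 142, 165, 245]
  UxaIII (AGCCCAT, off=7): starts [41, 58, 74, 110, 175, 194, 215] → cuts [48, 65, 81, 117, 182, 201, 222]

All cut coordinates (distinct, sorted): [11, 16, 22, 38, 48, 57, 65, 81, 99, 117, 124, 132, 142, 147, 153, 165, 169, 182, 183, 201, 209, 222, 230, 245]

Fragment lengths:
  11→16: 5 bp
  16→22: 6 bp
  22→38: 16 bp
  38→48: 10 bp
  48→57: 9 bp
  57→65: 8 bp
  65→81: 16 bp
  81→99: 18 bp
  99→117: 18 bp
  117→124: 7 bp
  124→132: 8 bp
  132→142: 10 bp
  142→147: 5 bp
  147→153: 6 bp
  153→165: 12 bp
  165→169: 4 bp
  169→182: 13 bp
  182→183: 1 bp
  183→201: 18 bp
  201→209: 8 bp
  209→222: 13 bp
  222→230: 8 bp
  230→245: 15 bp
  245→11 (wrap): 250-245+11 = 16 bp

[1,4,5,5,6,6,7,8,8,8,8,9,10,10,12,13,13,15,16,16,16,18,18,18]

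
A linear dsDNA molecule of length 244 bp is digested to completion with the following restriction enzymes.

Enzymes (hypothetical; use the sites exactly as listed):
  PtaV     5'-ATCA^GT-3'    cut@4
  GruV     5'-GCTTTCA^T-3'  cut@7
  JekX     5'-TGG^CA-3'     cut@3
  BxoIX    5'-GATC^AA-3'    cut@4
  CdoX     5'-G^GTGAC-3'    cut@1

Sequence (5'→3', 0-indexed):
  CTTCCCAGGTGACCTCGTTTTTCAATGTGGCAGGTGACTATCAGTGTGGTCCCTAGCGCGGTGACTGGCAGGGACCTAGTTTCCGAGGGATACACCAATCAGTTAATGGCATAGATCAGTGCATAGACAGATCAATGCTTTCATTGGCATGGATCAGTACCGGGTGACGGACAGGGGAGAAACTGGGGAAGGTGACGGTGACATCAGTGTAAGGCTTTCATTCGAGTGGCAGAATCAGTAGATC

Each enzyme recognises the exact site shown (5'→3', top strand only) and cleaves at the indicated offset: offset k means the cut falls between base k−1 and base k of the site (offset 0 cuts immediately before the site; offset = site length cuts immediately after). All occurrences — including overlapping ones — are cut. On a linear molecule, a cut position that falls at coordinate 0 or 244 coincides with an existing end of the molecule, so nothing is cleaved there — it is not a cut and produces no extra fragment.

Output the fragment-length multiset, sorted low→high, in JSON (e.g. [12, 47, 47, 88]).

Per-enzyme occurrences:
  PtaV ATCAGT/4: at [39, 97, 114, 152, 202, 233] ⇒ [43, 101, 118, 156, 206, 237]
  GruV GCTTTCAT/7: at [136, 213] ⇒ [143, 220]
  JekX TGGCA/3: at [27, 65, 106, 144, 226] ⇒ [30, 68, 109, 147, 229]
  BxoIX GATCAA/4: at [129] ⇒ [133]
  CdoX GGTGAC/1: at [7, 32, 59, 162, 190, 196] ⇒ [8, 33, 60, 163, 191, 197]

All cut coordinates (distinct, sorted): [8, 30, 33, 43, 60, 68, 101, 109, 118, 133, 143, 147, 156, 163, 191, 197, 206, 220, 229, 237]

Fragment lengths:
  [0,8): 8 bp
  [8,30): 22 bp
  [30,33): 3 bp
  [33,43): 10 bp
  [43,60): 17 bp
  [60,68): 8 bp
  [68,101): 33 bp
  [101,109): 8 bp
  [109,118): 9 bp
  [118,133): 15 bp
  [133,143): 10 bp
  [143,147): 4 bp
  [147,156): 9 bp
  [156,163): 7 bp
  [163,191): 28 bp
  [191,197): 6 bp
  [197,206): 9 bp
  [206,220): 14 bp
  [220,229): 9 bp
  [229,237): 8 bp
  [237,244): 7 bp

[3,4,6,7,7,8,8,8,8,9,9,9,9,10,10,14,15,17,22,28,33]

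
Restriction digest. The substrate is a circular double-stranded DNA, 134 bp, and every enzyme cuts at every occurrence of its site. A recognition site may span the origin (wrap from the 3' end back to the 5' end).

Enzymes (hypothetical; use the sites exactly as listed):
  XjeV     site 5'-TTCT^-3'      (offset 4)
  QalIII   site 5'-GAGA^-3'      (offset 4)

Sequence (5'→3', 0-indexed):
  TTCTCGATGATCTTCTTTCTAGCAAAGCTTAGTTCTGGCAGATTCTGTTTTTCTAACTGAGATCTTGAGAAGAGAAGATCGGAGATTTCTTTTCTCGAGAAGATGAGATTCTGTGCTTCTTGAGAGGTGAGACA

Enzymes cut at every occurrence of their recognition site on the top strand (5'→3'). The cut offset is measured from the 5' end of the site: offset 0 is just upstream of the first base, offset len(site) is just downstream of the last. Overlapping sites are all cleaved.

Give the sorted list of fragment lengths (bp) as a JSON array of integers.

Site scan:
  XjeV (TTCT, off=4): starts [0, 12, 16, 32, 42, 50, 86, 91, 108, 116] → cuts [4, 16, 20, 36, 46, 54, 90, 95, 112, 120]
  QalIII (GAGA, off=4): starts [58, 66, 71, 81, 96, 104, 121, 128] → cuts [62, 70, 75, 85, 100, 108, 125, 132]

Pooled cuts: [4, 16, 20, 36, 46, 54, 62, 70, 75, 85, 90, 95, 100, 108, 112, 120, 125, 132]

Fragment lengths:
  4→16: 12 bp
  16→20: 4 bp
  20→36: 16 bp
  36→46: 10 bp
  46→54: 8 bp
  54→62: 8 bp
  62→70: 8 bp
  70→75: 5 bp
  75→85: 10 bp
  85→90: 5 bp
  90→95: 5 bp
  95→100: 5 bp
  100→108: 8 bp
  108→112: 4 bp
  112→120: 8 bp
  120→125: 5 bp
  125→132: 7 bp
  132→4 (wrap): 134-132+4 = 6 bp

[4,4,5,5,5,5,5,6,7,8,8,8,8,8,10,10,12,16]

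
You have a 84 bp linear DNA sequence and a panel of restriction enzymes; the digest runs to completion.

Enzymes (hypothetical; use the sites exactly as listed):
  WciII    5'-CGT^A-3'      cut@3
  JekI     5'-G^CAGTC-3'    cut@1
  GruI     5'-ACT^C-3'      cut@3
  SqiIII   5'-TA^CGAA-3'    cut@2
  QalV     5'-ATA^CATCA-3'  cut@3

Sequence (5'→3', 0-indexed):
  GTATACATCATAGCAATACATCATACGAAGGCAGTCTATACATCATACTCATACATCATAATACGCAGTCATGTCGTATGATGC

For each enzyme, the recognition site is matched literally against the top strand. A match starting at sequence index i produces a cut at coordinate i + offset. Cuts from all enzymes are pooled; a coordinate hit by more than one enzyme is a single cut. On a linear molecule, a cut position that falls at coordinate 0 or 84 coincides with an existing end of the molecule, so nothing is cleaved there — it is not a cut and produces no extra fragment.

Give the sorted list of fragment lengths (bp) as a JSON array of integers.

[4,5,6,7,7,9,9,12,12,13]

Per-enzyme occurrences:
  WciII CGTA/3: at [74] ⇒ [77]
  JekI GCAGTC/1: at [30, 64] ⇒ [31, 65]
  GruI ACTC/3: at [46] ⇒ [49]
  SqiIII TACGAA/2: at [23] ⇒ [25]
  QalV ATACATCA/3: at [2, 15, 37, 50] ⇒ [5, 18, 40, 53]

Pooled cuts: [5, 18, 25, 31, 40, 49, 53, 65, 77]

Fragment lengths:
  [0,5): 5 bp
  [5,18): 13 bp
  [18,25): 7 bp
  [25,31): 6 bp
  [31,40): 9 bp
  [40,49): 9 bp
  [49,53): 4 bp
  [53,65): 12 bp
  [65,77): 12 bp
  [77,84): 7 bp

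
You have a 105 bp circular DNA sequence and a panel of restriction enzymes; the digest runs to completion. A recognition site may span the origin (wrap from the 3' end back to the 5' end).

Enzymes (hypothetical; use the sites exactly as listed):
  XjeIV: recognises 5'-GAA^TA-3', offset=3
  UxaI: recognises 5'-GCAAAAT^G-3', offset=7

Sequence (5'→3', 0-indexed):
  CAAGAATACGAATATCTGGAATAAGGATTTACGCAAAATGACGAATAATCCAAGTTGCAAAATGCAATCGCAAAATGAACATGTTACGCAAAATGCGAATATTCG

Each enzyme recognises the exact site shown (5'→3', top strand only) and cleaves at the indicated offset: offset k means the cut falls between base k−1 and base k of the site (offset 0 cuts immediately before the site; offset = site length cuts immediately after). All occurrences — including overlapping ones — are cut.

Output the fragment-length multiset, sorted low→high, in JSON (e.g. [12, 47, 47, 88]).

[5,6,6,9,12,13,18,18,18]

Site scan:
  XjeIV (GAATA, off=3): starts [3, 9, 18, 42, 96] → cuts [6, 12, 21, 45, 99]
  UxaI (GCAAAATG, off=7): starts [32, 56, 69, 87] → cuts [39, 63, 76, 94]

All cut coordinates (distinct, sorted): [6, 12, 21, 39, 45, 63, 76, 94, 99]

Fragments:
  6→12: 6 bp
  12→21: 9 bp
  21→39: 18 bp
  39→45: 6 bp
  45→63: 18 bp
  63→76: 13 bp
  76→94: 18 bp
  94→99: 5 bp
  99→6 (wrap): 105-99+6 = 12 bp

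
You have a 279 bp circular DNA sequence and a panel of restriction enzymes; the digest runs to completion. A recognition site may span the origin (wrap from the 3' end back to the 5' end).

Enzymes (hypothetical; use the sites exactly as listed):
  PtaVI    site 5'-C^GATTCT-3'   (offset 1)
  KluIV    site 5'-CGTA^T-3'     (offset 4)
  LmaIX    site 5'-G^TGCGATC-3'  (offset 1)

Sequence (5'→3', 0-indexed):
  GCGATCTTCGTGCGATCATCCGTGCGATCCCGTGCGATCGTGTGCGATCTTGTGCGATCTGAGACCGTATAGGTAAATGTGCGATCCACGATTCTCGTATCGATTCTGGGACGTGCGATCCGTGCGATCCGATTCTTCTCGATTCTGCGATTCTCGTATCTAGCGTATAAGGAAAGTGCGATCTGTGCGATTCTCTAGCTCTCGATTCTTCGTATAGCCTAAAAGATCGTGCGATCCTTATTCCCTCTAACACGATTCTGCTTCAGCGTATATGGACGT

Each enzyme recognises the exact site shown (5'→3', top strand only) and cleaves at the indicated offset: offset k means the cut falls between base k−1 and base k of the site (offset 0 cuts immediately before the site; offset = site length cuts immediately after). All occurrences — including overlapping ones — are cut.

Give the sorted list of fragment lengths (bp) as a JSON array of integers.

[2,8,8,8,9,9,9,10,10,10,10,10,10,10,10,11,11,12,12,12,15,15,17,17,24]

Per-enzyme occurrences:
  PtaVI CGATTCT/1: at [88, 100, 129, 139, 147, 187, 202, 252] ⇒ [89, 101, 130, 140, 148, 188, 203, 253]
  KluIV CGTAT/4: at [65, 95, 154, 163, 210, 266] ⇒ [69, 99, 158, 167, 214, 270]
  LmaIX GTGCGATC/1: at [9, 21, 31, 41, 51, 78, 112, 121, 175, 228, 277] ⇒ [10, 22, 32, 42, 52, 79, 113, 122, 176, 229, 278]

All cut coordinates (distinct, sorted): [10, 22, 32, 42, 52, 69, 79, 89, 99, 101, 113, 122, 130, 140, 148, 158, 167, 176, 188, 203, 214, 229, 253, 270, 278]

Fragments:
  10→22: 12 bp
  22→32: 10 bp
  32→42: 10 bp
  42→52: 10 bp
  52→69: 17 bp
  69→79: 10 bp
  79→89: 10 bp
  89→99: 10 bp
  99→101: 2 bp
  101→113: 12 bp
  113→122: 9 bp
  122→130: 8 bp
  130→140: 10 bp
  140→148: 8 bp
  148→158: 10 bp
  158→167: 9 bp
  167→176: 9 bp
  176→188: 12 bp
  188→203: 15 bp
  203→214: 11 bp
  214→229: 15 bp
  229→253: 24 bp
  253→270: 17 bp
  270→278: 8 bp
  278→10 (wrap): 279-278+10 = 11 bp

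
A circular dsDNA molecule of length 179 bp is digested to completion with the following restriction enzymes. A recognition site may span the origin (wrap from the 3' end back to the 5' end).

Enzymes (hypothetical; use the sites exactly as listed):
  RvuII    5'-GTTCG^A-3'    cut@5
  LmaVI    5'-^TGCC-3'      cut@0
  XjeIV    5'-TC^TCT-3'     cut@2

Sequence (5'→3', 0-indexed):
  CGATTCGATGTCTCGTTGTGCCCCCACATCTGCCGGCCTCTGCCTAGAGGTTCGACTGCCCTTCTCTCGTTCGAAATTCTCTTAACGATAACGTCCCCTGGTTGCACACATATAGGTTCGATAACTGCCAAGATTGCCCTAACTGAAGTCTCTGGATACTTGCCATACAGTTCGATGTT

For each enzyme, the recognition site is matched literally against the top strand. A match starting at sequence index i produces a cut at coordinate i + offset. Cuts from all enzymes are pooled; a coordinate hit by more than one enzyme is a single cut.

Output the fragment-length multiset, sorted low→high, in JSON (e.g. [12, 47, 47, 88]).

Site scan:
  RvuII GTTCGA/5: at [49, 68, 115, 169, 176] ⇒ [2, 54, 73, 120, 174]
  LmaVI TGCC/0: at [18, 30, 40, 56, 125, 134, 160] ⇒ [18, 30, 40, 56, 125, 134, 160]
  XjeIV TCTCT/2: at [62, 77, 148] ⇒ [64, 79, 150]

All cut coordinates (distinct, sorted): [2, 18, 30, 40, 54, 56, 64, 73, 79, 120, 125, 134, 150, 160, 174]

Fragments:
  2→18: 16 bp
  18→30: 12 bp
  30→40: 10 bp
  40→54: 14 bp
  54→56: 2 bp
  56→64: 8 bp
  64→73: 9 bp
  73→79: 6 bp
  79→120: 41 bp
  120→125: 5 bp
  125→134: 9 bp
  134→150: 16 bp
  150→160: 10 bp
  160→174: 14 bp
  174→2 (wrap): 179-174+2 = 7 bp

[2,5,6,7,8,9,9,10,10,12,14,14,16,16,41]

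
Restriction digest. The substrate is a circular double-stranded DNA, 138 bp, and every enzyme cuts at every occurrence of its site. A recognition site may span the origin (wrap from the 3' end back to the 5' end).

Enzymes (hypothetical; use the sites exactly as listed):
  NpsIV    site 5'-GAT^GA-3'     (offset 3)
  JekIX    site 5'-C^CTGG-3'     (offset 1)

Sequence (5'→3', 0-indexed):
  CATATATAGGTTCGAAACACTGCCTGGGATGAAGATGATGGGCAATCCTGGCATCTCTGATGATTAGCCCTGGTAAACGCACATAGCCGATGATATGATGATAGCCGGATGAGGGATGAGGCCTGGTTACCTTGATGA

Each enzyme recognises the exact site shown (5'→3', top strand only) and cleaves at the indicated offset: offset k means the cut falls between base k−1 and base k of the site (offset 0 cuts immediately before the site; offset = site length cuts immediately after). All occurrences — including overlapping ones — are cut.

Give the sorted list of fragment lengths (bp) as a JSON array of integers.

Scan for sites:
  NpsIV (GATGA, off=3): starts [27, 33, 58, 88, 96, 107, 114, 133] → cuts [30, 36, 61, 91, 99, 110, 117, 136]
  JekIX (CCTGG, off=1): starts [22, 46, 68, 121] → cuts [23, 47, 69, 122]

Pooled cuts: [23, 30, 36, 47, 61, 69, 91, 99, 110, 117, 122, 136]

Fragments:
  23→30: 7 bp
  30→36: 6 bp
  36→47: 11 bp
  47→61: 14 bp
  61→69: 8 bp
  69→91: 22 bp
  91→99: 8 bp
  99→110: 11 bp
  110→117: 7 bp
  117→122: 5 bp
  122→136: 14 bp
  136→23 (wrap): 138-136+23 = 25 bp

[5,6,7,7,8,8,11,11,14,14,22,25]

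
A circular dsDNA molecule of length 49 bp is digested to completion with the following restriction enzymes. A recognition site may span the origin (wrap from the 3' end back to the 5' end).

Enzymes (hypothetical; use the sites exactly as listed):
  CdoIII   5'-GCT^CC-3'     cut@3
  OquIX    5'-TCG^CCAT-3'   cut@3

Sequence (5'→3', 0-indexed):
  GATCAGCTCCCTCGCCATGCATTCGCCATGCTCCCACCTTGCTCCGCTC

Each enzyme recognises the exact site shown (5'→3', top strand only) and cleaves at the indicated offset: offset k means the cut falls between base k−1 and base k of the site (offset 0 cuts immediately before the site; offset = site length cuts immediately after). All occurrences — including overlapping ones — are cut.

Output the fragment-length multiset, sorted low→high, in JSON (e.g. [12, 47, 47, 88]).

[6,7,11,11,14]

Site scan:
  CdoIII GCTCC/3: at [5, 29, 40] ⇒ [8, 32, 43]
  OquIX TCGCCAT/3: at [11, 22] ⇒ [14, 25]

Pooled cuts: [8, 14, 25, 32, 43]

Fragments:
  8→14: 6 bp
  14→25: 11 bp
  25→32: 7 bp
  32→43: 11 bp
  43→8 (wrap): 49-43+8 = 14 bp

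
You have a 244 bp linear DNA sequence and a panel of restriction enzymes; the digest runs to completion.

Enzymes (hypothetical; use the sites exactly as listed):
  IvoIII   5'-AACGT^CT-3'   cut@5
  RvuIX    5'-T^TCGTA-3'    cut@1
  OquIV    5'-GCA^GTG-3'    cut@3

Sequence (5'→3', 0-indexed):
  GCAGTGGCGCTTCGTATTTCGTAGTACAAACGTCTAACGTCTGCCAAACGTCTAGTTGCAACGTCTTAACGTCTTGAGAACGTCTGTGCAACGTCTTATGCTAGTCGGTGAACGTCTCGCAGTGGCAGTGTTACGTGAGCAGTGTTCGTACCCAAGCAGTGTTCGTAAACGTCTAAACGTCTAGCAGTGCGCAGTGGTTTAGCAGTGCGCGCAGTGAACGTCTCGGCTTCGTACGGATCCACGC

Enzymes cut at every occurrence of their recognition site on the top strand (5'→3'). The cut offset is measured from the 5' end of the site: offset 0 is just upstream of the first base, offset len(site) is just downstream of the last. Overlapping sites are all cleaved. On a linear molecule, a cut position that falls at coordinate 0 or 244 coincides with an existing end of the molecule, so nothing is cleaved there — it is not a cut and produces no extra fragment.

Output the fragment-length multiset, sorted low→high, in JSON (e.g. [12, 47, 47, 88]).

[3,4,4,6,6,6,7,7,7,7,8,8,8,8,9,10,11,11,11,11,13,13,14,15,16,21]

Per-enzyme occurrences:
  IvoIII AACGTCT/5: at [28, 35, 46, 59, 67, 78, 89, 110, 167, 175, 216] ⇒ [33, 40, 51, 64, 72, 83, 94, 115, 172, 180, 221]
  RvuIX TTCGTA/1: at [10, 17, 144, 161, 227] ⇒ [11, 18, 145, 162, 228]
  OquIV GCAGTG/3: at [0, 118, 124, 138, 155, 183, 190, 201, 210] ⇒ [3, 121, 127, 141, 158, 186, 193, 204, 213]

All cut coordinates (distinct, sorted): [3, 11, 18, 33, 40, 51, 64, 72, 83, 94, 115, 121, 127, 141, 145, 158, 162, 172, 180, 186, 193, 204, 213, 221, 228]

Fragment lengths:
  [0,3): 3 bp
  [3,11): 8 bp
  [11,18): 7 bp
  [18,33): 15 bp
  [33,40): 7 bp
  [40,51): 11 bp
  [51,64): 13 bp
  [64,72): 8 bp
  [72,83): 11 bp
  [83,94): 11 bp
  [94,115): 21 bp
  [115,121): 6 bp
  [121,127): 6 bp
  [127,141): 14 bp
  [141,145): 4 bp
  [145,158): 13 bp
  [158,162): 4 bp
  [162,172): 10 bp
  [172,180): 8 bp
  [180,186): 6 bp
  [186,193): 7 bp
  [193,204): 11 bp
  [204,213): 9 bp
  [213,221): 8 bp
  [221,228): 7 bp
  [228,244): 16 bp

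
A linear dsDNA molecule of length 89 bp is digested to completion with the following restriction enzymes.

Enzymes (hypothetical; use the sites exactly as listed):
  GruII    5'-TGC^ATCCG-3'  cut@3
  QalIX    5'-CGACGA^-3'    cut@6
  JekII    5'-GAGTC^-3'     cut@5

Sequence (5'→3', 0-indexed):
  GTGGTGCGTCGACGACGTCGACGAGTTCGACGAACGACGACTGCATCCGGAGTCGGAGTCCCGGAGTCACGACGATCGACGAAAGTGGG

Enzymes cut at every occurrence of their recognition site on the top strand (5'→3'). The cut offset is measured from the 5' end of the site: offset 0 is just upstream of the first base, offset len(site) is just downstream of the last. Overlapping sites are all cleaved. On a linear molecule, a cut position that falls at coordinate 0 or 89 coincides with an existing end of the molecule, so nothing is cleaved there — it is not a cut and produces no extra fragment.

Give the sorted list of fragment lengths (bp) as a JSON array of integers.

Scan for sites:
  GruII TGCATCCG/3: at [41] ⇒ [44]
  QalIX CGACGA/6: at [9, 18, 27, 34, 69, 76] ⇒ [15, 24, 33, 40, 75, 82]
  JekII GAGTC/5: at [49, 55, 63] ⇒ [54, 60, 68]

All cut coordinates (distinct, sorted): [15, 24, 33, 40, 44, 54, 60, 68, 75, 82]

Fragments:
  [0,15): 15 bp
  [15,24): 9 bp
  [24,33): 9 bp
  [33,40): 7 bp
  [40,44): 4 bp
  [44,54): 10 bp
  [54,60): 6 bp
  [60,68): 8 bp
  [68,75): 7 bp
  [75,82): 7 bp
  [82,89): 7 bp

[4,6,7,7,7,7,8,9,9,10,15]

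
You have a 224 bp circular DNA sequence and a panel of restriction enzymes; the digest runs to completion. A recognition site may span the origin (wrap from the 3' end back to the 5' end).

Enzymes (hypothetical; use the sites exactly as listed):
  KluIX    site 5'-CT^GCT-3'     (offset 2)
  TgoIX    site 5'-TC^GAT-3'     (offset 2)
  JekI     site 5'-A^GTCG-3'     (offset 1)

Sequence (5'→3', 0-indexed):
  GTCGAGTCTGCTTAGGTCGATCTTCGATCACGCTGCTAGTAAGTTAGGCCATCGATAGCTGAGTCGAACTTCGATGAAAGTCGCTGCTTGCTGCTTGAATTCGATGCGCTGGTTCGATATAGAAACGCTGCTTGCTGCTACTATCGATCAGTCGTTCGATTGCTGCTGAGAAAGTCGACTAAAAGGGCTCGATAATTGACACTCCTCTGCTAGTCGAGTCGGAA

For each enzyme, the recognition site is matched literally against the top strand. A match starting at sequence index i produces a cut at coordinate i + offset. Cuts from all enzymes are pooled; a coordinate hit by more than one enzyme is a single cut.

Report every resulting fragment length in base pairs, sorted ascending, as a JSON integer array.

[4,5,5,6,7,7,7,7,7,7,7,9,9,9,9,9,9,10,10,13,14,17,18,19]

Scan for sites:
  KluIX CTGCT/2: at [7, 32, 83, 90, 127, 134, 162, 206] ⇒ [9, 34, 85, 92, 129, 136, 164, 208]
  TgoIX TCGAT/2: at [16, 23, 51, 70, 100, 113, 143, 155, 188] ⇒ [18, 25, 53, 72, 102, 115, 145, 157, 190]
  JekI AGTCG/1: at [61, 78, 149, 172, 211, 216, 223] ⇒ [0, 62, 79, 150, 173, 212, 217]

All cut coordinates (distinct, sorted): [0, 9, 18, 25, 34, 53, 62, 72, 79, 85, 92, 102, 115, 129, 136, 145, 150, 157, 164, 173, 190, 208, 212, 217]

Fragments:
  0→9: 9 bp
  9→18: 9 bp
  18→25: 7 bp
  25→34: 9 bp
  34→53: 19 bp
  53→62: 9 bp
  62→72: 10 bp
  72→79: 7 bp
  79→85: 6 bp
  85→92: 7 bp
  92→102: 10 bp
  102→115: 13 bp
  115→129: 14 bp
  129→136: 7 bp
  136→145: 9 bp
  145→150: 5 bp
  150→157: 7 bp
  157→164: 7 bp
  164→173: 9 bp
  173→190: 17 bp
  190→208: 18 bp
  208→212: 4 bp
  212→217: 5 bp
  217→0 (wrap): 224-217+0 = 7 bp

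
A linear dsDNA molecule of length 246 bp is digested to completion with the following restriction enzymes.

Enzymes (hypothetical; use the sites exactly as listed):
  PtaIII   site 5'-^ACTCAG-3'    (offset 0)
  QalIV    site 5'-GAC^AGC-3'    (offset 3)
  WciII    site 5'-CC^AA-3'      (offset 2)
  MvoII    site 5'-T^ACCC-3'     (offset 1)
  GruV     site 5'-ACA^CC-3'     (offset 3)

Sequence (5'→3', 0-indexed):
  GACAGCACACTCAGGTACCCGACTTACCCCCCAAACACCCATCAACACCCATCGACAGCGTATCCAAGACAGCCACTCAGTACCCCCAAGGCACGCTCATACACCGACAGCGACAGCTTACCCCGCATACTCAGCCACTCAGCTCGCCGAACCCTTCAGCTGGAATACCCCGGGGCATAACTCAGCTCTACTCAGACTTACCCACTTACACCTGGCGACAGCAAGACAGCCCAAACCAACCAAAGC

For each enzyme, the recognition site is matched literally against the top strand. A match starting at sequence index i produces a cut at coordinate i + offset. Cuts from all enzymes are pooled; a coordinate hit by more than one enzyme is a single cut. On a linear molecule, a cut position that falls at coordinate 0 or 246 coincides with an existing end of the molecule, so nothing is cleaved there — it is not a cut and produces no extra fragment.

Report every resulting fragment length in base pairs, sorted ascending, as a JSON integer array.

[3,4,4,5,5,5,5,5,5,5,5,6,6,7,7,8,8,8,9,9,9,9,9,10,10,10,11,13,16,30]

Scan for sites:
  PtaIII ACTCAG/0: at [8, 74, 128, 136, 179, 189] ⇒ [8, 74, 128, 136, 179, 189]
  QalIV GACAGC/3: at [0, 53, 67, 105, 111, 216, 224] ⇒ [3, 56, 70, 108, 114, 219, 227]
  WciII CCAA/2: at [30, 63, 85, 230, 235, 239] ⇒ [32, 65, 87, 232, 237, 241]
  MvoII TACCC/1: at [15, 24, 80, 118, 165, 198] ⇒ [16, 25, 81, 119, 166, 199]
  GruV ACACC/3: at [34, 44, 100, 207] ⇒ [37, 47, 103, 210]

All cut coordinates (distinct, sorted): [3, 8, 16, 25, 32, 37, 47, 56, 65, 70, 74, 81, 87, 103, 108, 114, 119, 128, 136, 166, 179, 189, 199, 210, 219, 227, 232, 237, 241]

Fragments:
  [0,3): 3 bp
  [3,8): 5 bp
  [8,16): 8 bp
  [16,25): 9 bp
  [25,32): 7 bp
  [32,37): 5 bp
  [37,47): 10 bp
  [47,56): 9 bp
  [56,65): 9 bp
  [65,70): 5 bp
  [70,74): 4 bp
  [74,81): 7 bp
  [81,87): 6 bp
  [87,103): 16 bp
  [103,108): 5 bp
  [108,114): 6 bp
  [114,119): 5 bp
  [119,128): 9 bp
  [128,136): 8 bp
  [136,166): 30 bp
  [166,179): 13 bp
  [179,189): 10 bp
  [189,199): 10 bp
  [199,210): 11 bp
  [210,219): 9 bp
  [219,227): 8 bp
  [227,232): 5 bp
  [232,237): 5 bp
  [237,241): 4 bp
  [241,246): 5 bp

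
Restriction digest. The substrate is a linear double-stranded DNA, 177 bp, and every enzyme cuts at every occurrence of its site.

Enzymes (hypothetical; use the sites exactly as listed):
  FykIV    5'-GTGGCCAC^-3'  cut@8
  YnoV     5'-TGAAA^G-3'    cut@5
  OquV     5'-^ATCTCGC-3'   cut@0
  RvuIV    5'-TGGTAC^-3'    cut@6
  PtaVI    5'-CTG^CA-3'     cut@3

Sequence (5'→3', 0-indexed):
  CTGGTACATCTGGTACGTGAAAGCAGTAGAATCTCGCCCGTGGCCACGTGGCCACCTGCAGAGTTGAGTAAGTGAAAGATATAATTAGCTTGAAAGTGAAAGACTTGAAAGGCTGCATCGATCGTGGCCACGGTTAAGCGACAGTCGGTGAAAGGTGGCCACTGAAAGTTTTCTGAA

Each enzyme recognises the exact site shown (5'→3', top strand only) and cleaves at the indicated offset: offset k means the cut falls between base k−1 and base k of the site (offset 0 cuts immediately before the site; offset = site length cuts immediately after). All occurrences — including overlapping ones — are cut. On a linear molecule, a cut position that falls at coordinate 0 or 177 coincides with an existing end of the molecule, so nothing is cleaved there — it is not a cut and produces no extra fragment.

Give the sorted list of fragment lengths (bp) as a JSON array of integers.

[3,5,5,6,6,7,8,8,9,9,9,10,16,17,18,19,22]

Per-enzyme occurrences:
  FykIV (GTGGCCAC, off=8): starts [39, 47, 123, 154] → cuts [47, 55, 131, 162]
  YnoV (TGAAAG, off=5): starts [17, 72, 90, 96, 105, 148, 162] → cuts [22, 77, 95, 101, 110, 153, 167]
  OquV (ATCTCGC, off=0): starts [30] → cuts [30]
  RvuIV (TGGTAC, off=6): starts [1, 10] → cuts [7, 16]
  PtaVI (CTGCA, off=3): starts [55, 112] → cuts [58, 115]

Pooled cuts: [7, 16, 22, 30, 47, 55, 58, 77, 95, 101, 110, 115, 131, 153, 162, 167]

Fragments:
  [0,7): 7 bp
  [7,16): 9 bp
  [16,22): 6 bp
  [22,30): 8 bp
  [30,47): 17 bp
  [47,55): 8 bp
  [55,58): 3 bp
  [58,77): 19 bp
  [77,95): 18 bp
  [95,101): 6 bp
  [101,110): 9 bp
  [110,115): 5 bp
  [115,131): 16 bp
  [131,153): 22 bp
  [153,162): 9 bp
  [162,167): 5 bp
  [167,177): 10 bp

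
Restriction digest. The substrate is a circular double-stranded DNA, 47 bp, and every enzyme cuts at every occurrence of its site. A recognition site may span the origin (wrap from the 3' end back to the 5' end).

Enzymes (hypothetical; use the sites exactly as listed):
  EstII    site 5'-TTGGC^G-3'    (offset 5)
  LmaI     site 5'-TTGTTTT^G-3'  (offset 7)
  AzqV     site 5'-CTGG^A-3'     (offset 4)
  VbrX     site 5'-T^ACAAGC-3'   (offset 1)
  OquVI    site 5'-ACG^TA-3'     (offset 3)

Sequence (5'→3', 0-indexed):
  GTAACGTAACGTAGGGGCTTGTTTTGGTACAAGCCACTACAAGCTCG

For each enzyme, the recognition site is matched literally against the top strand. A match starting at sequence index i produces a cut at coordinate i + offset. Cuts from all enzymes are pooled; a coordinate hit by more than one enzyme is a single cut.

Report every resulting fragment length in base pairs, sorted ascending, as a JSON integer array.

Site scan:
  EstII (TTGGCG, off=5): no sites
  LmaI TTGTTTTG/7: at [18] ⇒ [25]
  AzqV (CTGGA, off=4): no sites
  VbrX TACAAGC/1: at [27, 37] ⇒ [28, 38]
  OquVI ACGTA/3: at [3, 8] ⇒ [6, 11]

Pooled cuts: [6, 11, 25, 28, 38]

Fragment lengths:
  6→11: 5 bp
  11→25: 14 bp
  25→28: 3 bp
  28→38: 10 bp
  38→6 (wrap): 47-38+6 = 15 bp

[3,5,10,14,15]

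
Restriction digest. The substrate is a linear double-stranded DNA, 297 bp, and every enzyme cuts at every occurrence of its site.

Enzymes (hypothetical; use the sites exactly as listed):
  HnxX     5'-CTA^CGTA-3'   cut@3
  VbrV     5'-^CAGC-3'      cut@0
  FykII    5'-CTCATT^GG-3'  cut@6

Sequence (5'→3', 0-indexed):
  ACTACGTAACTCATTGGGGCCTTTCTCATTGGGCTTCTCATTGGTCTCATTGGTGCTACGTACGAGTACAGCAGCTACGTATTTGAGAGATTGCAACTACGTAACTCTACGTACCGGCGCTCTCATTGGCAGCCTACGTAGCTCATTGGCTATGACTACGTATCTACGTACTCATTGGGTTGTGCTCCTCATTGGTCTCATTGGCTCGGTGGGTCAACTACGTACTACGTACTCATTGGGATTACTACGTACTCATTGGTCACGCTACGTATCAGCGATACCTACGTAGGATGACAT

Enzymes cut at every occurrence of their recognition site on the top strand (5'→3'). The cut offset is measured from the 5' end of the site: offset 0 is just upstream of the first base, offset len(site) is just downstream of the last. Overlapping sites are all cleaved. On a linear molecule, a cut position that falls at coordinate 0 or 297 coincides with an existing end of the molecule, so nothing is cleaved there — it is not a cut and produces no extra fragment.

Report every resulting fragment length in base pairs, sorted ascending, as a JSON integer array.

[2,3,4,5,6,7,7,7,8,9,9,10,10,10,10,10,10,10,11,11,11,12,12,13,15,17,18,18,22]

Scan for sites:
  HnxX CTACGTA/3: at [1, 55, 74, 96, 106, 133, 155, 163, 217, 224, 244, 264, 281] ⇒ [4, 58, 77, 99, 109, 136, 158, 166, 220, 227, 247, 267, 284]
  VbrV CAGC/0: at [68, 71, 129, 272] ⇒ [68, 71, 129, 272]
  FykII CTCATTGG/6: at [9, 24, 36, 45, 121, 141, 170, 187, 196, 231, 251] ⇒ [15, 30, 42, 51, 127, 147, 176, 193, 202, 237, 257]

Pooled cuts: [4, 15, 30, 42, 51, 58, 68, 71, 77, 99, 109, 127, 129, 136, 147, 158, 166, 176, 193, 202, 220, 227, 237, 247, 257, 267, 272, 284]

Fragment lengths:
  [0,4): 4 bp
  [4,15): 11 bp
  [15,30): 15 bp
  [30,42): 12 bp
  [42,51): 9 bp
  [51,58): 7 bp
  [58,68): 10 bp
  [68,71): 3 bp
  [71,77): 6 bp
  [77,99): 22 bp
  [99,109): 10 bp
  [109,127): 18 bp
  [127,129): 2 bp
  [129,136): 7 bp
  [136,147): 11 bp
  [147,158): 11 bp
  [158,166): 8 bp
  [166,176): 10 bp
  [176,193): 17 bp
  [193,202): 9 bp
  [202,220): 18 bp
  [220,227): 7 bp
  [227,237): 10 bp
  [237,247): 10 bp
  [247,257): 10 bp
  [257,267): 10 bp
  [267,272): 5 bp
  [272,284): 12 bp
  [284,297): 13 bp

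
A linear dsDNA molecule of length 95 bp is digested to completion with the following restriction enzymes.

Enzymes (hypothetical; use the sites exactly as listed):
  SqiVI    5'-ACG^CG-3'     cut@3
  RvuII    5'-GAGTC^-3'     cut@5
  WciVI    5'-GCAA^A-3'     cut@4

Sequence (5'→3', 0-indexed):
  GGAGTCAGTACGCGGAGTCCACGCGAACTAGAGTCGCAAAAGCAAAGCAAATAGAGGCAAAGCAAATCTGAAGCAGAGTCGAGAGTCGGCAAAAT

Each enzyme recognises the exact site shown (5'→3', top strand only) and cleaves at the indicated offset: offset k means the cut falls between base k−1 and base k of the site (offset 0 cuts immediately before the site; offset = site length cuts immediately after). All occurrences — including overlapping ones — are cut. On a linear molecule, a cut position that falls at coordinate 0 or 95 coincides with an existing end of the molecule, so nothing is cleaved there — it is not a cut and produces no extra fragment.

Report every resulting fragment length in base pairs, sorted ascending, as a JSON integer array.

[3,4,4,5,5,5,6,6,6,7,7,10,12,15]

Scan for sites:
  SqiVI ACGCG/3: at [9, 20] ⇒ [12, 23]
  RvuII GAGTC/5: at [1, 14, 30, 75, 82] ⇒ [6, 19, 35, 80, 87]
  WciVI GCAAA/4: at [35, 41, 46, 56, 61, 88] ⇒ [39, 45, 50, 60, 65, 92]

Pooled cuts: [6, 12, 19, 23, 35, 39, 45, 50, 60, 65, 80, 87, 92]

Fragment lengths:
  [0,6): 6 bp
  [6,12): 6 bp
  [12,19): 7 bp
  [19,23): 4 bp
  [23,35): 12 bp
  [35,39): 4 bp
  [39,45): 6 bp
  [45,50): 5 bp
  [50,60): 10 bp
  [60,65): 5 bp
  [65,80): 15 bp
  [80,87): 7 bp
  [87,92): 5 bp
  [92,95): 3 bp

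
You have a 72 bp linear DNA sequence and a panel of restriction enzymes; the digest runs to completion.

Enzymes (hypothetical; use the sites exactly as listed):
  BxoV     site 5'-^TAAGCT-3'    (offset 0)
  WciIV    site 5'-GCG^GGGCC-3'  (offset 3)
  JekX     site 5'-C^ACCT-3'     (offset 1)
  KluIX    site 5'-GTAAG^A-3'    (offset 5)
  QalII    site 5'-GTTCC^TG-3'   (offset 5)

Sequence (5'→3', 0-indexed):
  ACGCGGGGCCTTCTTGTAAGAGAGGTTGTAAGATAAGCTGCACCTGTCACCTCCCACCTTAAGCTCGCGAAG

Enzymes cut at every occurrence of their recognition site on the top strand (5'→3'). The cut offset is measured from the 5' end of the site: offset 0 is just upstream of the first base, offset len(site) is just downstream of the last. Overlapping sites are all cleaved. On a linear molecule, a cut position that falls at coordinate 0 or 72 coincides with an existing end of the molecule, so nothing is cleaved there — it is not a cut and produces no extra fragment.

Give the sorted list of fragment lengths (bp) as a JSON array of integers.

Scan for sites:
  BxoV (TAAGCT, off=0): starts [33, 59] → cuts [33, 59]
  WciIV (GCGGGGCC, off=3): starts [2] → cuts [5]
  JekX (CACCT, off=1): starts [40, 47, 54] → cuts [41, 48, 55]
  KluIX (GTAAGA, off=5): starts [15, 27] → cuts [20, 32]
  QalII (GTTCCTG, off=5): no sites

All cut coordinates (distinct, sorted): [5, 20, 32, 33, 41, 48, 55, 59]

Fragment lengths:
  [0,5): 5 bp
  [5,20): 15 bp
  [20,32): 12 bp
  [32,33): 1 bp
  [33,41): 8 bp
  [41,48): 7 bp
  [48,55): 7 bp
  [55,59): 4 bp
  [59,72): 13 bp

[1,4,5,7,7,8,12,13,15]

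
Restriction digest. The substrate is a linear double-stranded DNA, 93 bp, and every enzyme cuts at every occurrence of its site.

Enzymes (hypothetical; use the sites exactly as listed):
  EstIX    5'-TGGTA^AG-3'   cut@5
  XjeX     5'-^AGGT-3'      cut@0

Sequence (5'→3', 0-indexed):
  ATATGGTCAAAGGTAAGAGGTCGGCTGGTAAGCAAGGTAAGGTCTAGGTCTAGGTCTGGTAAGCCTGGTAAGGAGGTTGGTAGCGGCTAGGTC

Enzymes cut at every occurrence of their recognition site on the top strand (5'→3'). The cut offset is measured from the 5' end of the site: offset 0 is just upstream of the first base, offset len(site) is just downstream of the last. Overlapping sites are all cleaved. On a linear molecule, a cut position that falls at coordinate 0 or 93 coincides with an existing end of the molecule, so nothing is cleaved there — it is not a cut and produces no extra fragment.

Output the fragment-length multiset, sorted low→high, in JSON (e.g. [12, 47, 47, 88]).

Scan for sites:
  EstIX (TGGTAAG, off=5): starts [25, 56, 65] → cuts [30, 61, 70]
  XjeX (AGGT, off=0): starts [10, 17, 34, 39, 45, 51, 73, 88] → cuts [10, 17, 34, 39, 45, 51, 73, 88]

Pooled cuts: [10, 17, 30, 34, 39, 45, 51, 61, 70, 73, 88]

Fragment lengths:
  [0,10): 10 bp
  [10,17): 7 bp
  [17,30): 13 bp
  [30,34): 4 bp
  [34,39): 5 bp
  [39,45): 6 bp
  [45,51): 6 bp
  [51,61): 10 bp
  [61,70): 9 bp
  [70,73): 3 bp
  [73,88): 15 bp
  [88,93): 5 bp

[3,4,5,5,6,6,7,9,10,10,13,15]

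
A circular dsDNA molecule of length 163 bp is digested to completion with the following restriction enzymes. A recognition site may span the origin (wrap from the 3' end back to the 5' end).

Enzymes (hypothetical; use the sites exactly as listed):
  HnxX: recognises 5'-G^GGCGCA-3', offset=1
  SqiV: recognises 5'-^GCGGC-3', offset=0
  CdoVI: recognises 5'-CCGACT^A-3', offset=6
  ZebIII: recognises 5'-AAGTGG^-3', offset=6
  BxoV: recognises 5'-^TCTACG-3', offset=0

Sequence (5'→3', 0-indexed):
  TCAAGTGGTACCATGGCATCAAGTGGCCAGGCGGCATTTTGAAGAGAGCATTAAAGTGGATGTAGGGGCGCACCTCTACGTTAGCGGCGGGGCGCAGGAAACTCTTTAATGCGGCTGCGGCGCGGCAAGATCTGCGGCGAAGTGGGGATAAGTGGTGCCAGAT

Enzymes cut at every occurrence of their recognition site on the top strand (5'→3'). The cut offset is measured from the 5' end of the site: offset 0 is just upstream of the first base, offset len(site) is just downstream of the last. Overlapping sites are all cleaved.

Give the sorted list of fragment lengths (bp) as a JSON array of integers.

Site scan:
  HnxX GGGCGCA/1: at [65, 89] ⇒ [66, 90]
  SqiV GCGGC/0: at [30, 83, 110, 116, 121, 133] ⇒ [30, 83, 110, 116, 121, 133]
  CdoVI (CCGACTA, off=6): no sites
  ZebIII AAGTGG/6: at [2, 20, 53, 139, 149] ⇒ [8, 26, 59, 145, 155]
  BxoV TCTACG/0: at [74] ⇒ [74]

All cut coordinates (distinct, sorted): [8, 26, 30, 59, 66, 74, 83, 90, 110, 116, 121, 133, 145, 155]

Fragment lengths:
  8→26: 18 bp
  26→30: 4 bp
  30→59: 29 bp
  59→66: 7 bp
  66→74: 8 bp
  74→83: 9 bp
  83→90: 7 bp
  90→110: 20 bp
  110→116: 6 bp
  116→121: 5 bp
  121→133: 12 bp
  133→145: 12 bp
  145→155: 10 bp
  155→8 (wrap): 163-155+8 = 16 bp

[4,5,6,7,7,8,9,10,12,12,16,18,20,29]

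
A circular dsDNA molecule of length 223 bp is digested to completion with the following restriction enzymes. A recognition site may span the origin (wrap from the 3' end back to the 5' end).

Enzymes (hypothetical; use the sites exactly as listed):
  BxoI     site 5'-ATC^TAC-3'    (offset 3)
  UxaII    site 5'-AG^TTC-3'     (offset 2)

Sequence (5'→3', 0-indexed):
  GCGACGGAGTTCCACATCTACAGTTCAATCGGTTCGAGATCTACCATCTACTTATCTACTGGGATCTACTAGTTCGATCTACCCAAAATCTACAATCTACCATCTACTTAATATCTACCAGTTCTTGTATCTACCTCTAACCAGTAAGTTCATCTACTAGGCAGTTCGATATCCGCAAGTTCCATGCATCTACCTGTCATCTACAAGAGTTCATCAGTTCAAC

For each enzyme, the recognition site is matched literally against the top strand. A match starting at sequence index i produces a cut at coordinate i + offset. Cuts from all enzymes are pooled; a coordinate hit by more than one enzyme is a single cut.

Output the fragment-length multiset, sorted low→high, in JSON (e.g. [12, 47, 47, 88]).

[5,6,6,6,7,7,7,7,8,8,8,9,10,10,10,11,11,11,11,15,15,17,18]

Site scan:
  BxoI ATCTAC/3: at [15, 38, 45, 53, 63, 76, 87, 94, 101, 112, 128, 151, 187, 198] ⇒ [18, 41, 48, 56, 66, 79, 90, 97, 104, 115, 131, 154, 190, 201]
  UxaII AGTTC/2: at [7, 21, 70, 119, 146, 162, 177, 207, 215] ⇒ [9, 23, 72, 121, 148, 164, 179, 209, 217]

Pooled cuts: [9, 18, 23, 41, 48, 56, 66, 72, 79, 90, 97, 104, 115, 121, 131, 148, 154, 164, 179, 190, 201, 209, 217]

Fragments:
  9→18: 9 bp
  18→23: 5 bp
  23→41: 18 bp
  41→48: 7 bp
  48→56: 8 bp
  56→66: 10 bp
  66→72: 6 bp
  72→79: 7 bp
  79→90: 11 bp
  90→97: 7 bp
  97→104: 7 bp
  104→115: 11 bp
  115→121: 6 bp
  121→131: 10 bp
  131→148: 17 bp
  148→154: 6 bp
  154→164: 10 bp
  164→179: 15 bp
  179→190: 11 bp
  190→201: 11 bp
  201→209: 8 bp
  209→217: 8 bp
  217→9 (wrap): 223-217+9 = 15 bp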